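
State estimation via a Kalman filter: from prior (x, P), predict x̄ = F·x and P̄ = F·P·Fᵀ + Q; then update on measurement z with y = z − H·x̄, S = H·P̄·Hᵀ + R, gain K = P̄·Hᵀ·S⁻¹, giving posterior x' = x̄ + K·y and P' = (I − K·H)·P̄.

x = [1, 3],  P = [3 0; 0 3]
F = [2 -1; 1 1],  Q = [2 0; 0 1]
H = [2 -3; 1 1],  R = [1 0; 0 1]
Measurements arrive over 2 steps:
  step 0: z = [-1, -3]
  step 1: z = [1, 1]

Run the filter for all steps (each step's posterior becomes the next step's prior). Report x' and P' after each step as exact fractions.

step 0: x̄ = F·x = [-1, 4]
step 0: P̄ = F·P·Fᵀ + Q = [17 3; 3 7]
step 0: y = z − H·x̄ = [13, -6]
step 0: S = H·P̄·Hᵀ + R = [96 10; 10 31]
step 0: K = P̄·Hᵀ·S⁻¹ = [575/2876 835/1438; -565/2876 555/1438]
step 0: x' = x̄ + K·y = [-5421/2876, -2501/2876]
step 0: P' = (I − K·H)·P̄ = [1117/2876 553/2876; 553/2876 557/2876]
step 1: x̄ = F·x = [-8341/2876, -3961/1438]
step 1: P̄ = F·P·Fᵀ + Q = [8565/2876 1115/1438; 1115/1438 1414/719]
step 1: y = z − H·x̄ = [-1052/719, 19139/2876]
step 1: S = H·P̄·Hᵀ + R = [15320/719 -517/719; -517/719 21557/2876]
step 1: K = P̄·Hᵀ·S⁻¹ = [86015/457836 59380/114459; -29361/152612 13253/38153]
step 1: x' = x̄ + K·y = [126959/457836, -24633/152612]
step 1: P' = (I − K·H)·P̄ = [159715/457836 25935/152612; 25935/152612 27077/152612]

step 0: x' = [-5421/2876, -2501/2876], P' = [1117/2876 553/2876; 553/2876 557/2876]
step 1: x' = [126959/457836, -24633/152612], P' = [159715/457836 25935/152612; 25935/152612 27077/152612]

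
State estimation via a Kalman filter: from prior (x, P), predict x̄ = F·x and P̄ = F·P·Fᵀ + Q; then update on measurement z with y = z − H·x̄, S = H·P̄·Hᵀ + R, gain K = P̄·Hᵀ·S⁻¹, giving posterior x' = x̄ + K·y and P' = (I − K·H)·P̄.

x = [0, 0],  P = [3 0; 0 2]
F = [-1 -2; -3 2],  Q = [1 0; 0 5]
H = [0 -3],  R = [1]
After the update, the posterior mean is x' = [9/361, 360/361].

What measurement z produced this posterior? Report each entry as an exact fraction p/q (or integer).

x̄ = F·x = [0, 0]
P̄ = F·P·Fᵀ + Q = [12 1; 1 40]
S = H·P̄·Hᵀ + R = [361]
K = P̄·Hᵀ·S⁻¹ = [-3/361; -120/361]
x' − x̄ = [9/361, 360/361] = K·y
y = (KᵀK)⁻¹·Kᵀ·(x' − x̄) = [-3]
z = y + H·x̄ = [-3] + [0] = [-3]

z = [-3]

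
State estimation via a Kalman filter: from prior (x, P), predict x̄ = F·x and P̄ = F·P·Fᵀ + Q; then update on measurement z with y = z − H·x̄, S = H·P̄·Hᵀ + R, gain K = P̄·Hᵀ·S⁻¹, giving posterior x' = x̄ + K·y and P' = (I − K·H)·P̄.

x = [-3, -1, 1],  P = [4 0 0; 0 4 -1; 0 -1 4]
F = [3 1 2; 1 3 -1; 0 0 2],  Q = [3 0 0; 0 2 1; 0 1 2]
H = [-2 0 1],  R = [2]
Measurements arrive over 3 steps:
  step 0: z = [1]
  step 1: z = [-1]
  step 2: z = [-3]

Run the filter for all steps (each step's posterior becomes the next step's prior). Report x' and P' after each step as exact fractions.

step 0: x̄ = F·x = [-8, -7, 2]
step 0: P̄ = F·P·Fᵀ + Q = [55 11 14; 11 52 -13; 14 -13 18]
step 0: y = z − H·x̄ = [-17]
step 0: S = H·P̄·Hᵀ + R = [184]
step 0: K = P̄·Hᵀ·S⁻¹ = [-12/23; -35/184; -5/92]
step 0: x' = x̄ + K·y = [20/23, -693/184, 269/92]
step 0: P' = (I − K·H)·P̄ = [113/23 -167/23 202/23; -167/23 8343/184 -1371/92; 202/23 -1371/92 803/46]
step 1: x̄ = F·x = [863/184, -2457/184, 269/46]
step 1: P̄ = F·P·Fᵀ + Q = [30287/184 -7369/184 4265/46; -7369/184 84775/184 -4865/46; 4265/46 -4865/46 1652/23]
step 1: y = z − H·x̄ = [233/92]
step 1: S = H·P̄·Hᵀ + R = [16623/46]
step 1: K = P̄·Hᵀ·S⁻¹ = [-21757/33246; -787/11082; -1742/5541]
step 1: x' = x̄ + K·y = [100829/33246, -74987/5541, 27991/5541]
step 1: P' = (I − K·H)·P̄ = [163553/16623 -629939/11082 101783/5541; -629939/11082 847609/1847 -210242/1847; 101783/5541 -210242/1847 66694/1847]
step 2: x̄ = F·x = [62819/11082, -1416883/33246, 55982/5541]
step 2: P̄ = F·P·Fᵀ + Q = [219704/1847 986762/5541 49858/1847; 986762/5541 74526293/16623 -3975413/5541; 49858/1847 -3975413/5541 270470/1847]
step 2: y = z − H·x̄ = [-3262/1847]
step 2: S = H·P̄·Hᵀ + R = [953548/1847]
step 2: K = P̄·Hᵀ·S⁻¹ = [-194775/476774; -1982979/953548; 85377/476774]
step 2: x' = x̄ + K·y = [9139849/1430322, -83556670/2145483, 6999259/715161]
step 2: P' = (I − K·H)·P̄ = [7816609/238387 -372626821/1430322 15438443/238387; -372626821/1430322 19314859885/8581932 -751202579/1430322; 15438443/238387 -751202579/1430322 30962263/238387]

step 0: x' = [20/23, -693/184, 269/92], P' = [113/23 -167/23 202/23; -167/23 8343/184 -1371/92; 202/23 -1371/92 803/46]
step 1: x' = [100829/33246, -74987/5541, 27991/5541], P' = [163553/16623 -629939/11082 101783/5541; -629939/11082 847609/1847 -210242/1847; 101783/5541 -210242/1847 66694/1847]
step 2: x' = [9139849/1430322, -83556670/2145483, 6999259/715161], P' = [7816609/238387 -372626821/1430322 15438443/238387; -372626821/1430322 19314859885/8581932 -751202579/1430322; 15438443/238387 -751202579/1430322 30962263/238387]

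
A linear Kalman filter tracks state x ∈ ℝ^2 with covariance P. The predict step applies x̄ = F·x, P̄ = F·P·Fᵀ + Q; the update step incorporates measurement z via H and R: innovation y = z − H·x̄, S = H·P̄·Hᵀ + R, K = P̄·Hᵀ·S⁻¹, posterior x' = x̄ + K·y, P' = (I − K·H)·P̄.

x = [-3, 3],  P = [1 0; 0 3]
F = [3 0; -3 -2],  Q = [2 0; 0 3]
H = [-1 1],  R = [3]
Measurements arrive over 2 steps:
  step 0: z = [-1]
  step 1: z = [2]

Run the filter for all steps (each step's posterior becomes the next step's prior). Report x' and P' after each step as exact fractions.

step 0: x' = [-61/14, -261/56], P' = [27/7 39/14; 39/14 255/56]
step 1: x' = [-1148/3247, 13503/6494], P' = [10443/3247 6741/3247; 6741/3247 12654/3247]

step 0: x̄ = F·x = [-9, 3]
step 0: P̄ = F·P·Fᵀ + Q = [11 -9; -9 24]
step 0: y = z − H·x̄ = [-13]
step 0: S = H·P̄·Hᵀ + R = [56]
step 0: K = P̄·Hᵀ·S⁻¹ = [-5/14; 33/56]
step 0: x' = x̄ + K·y = [-61/14, -261/56]
step 0: P' = (I − K·H)·P̄ = [27/7 39/14; 39/14 255/56]
step 1: x̄ = F·x = [-183/14, 627/28]
step 1: P̄ = F·P·Fᵀ + Q = [257/7 -360/7; -360/7 1251/14]
step 1: y = z − H·x̄ = [-937/28]
step 1: S = H·P̄·Hᵀ + R = [3247/14]
step 1: K = P̄·Hᵀ·S⁻¹ = [-1234/3247; 1971/3247]
step 1: x' = x̄ + K·y = [-1148/3247, 13503/6494]
step 1: P' = (I − K·H)·P̄ = [10443/3247 6741/3247; 6741/3247 12654/3247]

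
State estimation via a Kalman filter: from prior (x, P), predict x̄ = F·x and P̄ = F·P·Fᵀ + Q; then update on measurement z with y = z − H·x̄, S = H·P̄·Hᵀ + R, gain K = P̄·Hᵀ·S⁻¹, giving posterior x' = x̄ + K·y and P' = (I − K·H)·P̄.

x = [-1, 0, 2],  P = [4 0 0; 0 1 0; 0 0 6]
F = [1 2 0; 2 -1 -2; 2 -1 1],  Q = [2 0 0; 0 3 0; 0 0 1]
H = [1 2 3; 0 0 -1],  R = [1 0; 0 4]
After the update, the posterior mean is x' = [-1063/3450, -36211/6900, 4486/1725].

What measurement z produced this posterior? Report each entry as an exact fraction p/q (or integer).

z = [-3, -3]

x̄ = F·x = [-1, -6, 0]
P̄ = F·P·Fᵀ + Q = [10 6 6; 6 44 5; 6 5 24]
S = H·P̄·Hᵀ + R = [523 -88; -88 28]
K = P̄·Hᵀ·S⁻¹ = [148/1725 191/3450; 653/1725 6977/6900; 88/1725 -1202/1725]
x' − x̄ = [2387/3450, 5189/6900, 4486/1725] = K·y
y = (KᵀK)⁻¹·Kᵀ·(x' − x̄) = [10, -3]
z = y + H·x̄ = [10, -3] + [-13, 0] = [-3, -3]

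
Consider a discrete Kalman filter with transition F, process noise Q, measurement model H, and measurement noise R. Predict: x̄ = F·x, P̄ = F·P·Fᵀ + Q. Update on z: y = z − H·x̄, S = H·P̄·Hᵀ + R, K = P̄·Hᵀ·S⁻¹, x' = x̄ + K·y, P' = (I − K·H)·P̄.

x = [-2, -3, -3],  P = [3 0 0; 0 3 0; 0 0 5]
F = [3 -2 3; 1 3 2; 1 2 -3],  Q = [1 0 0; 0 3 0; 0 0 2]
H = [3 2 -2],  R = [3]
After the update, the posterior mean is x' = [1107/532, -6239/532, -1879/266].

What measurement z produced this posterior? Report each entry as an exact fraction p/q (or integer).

z = [-3]

x̄ = F·x = [-9, -17, 1]
P̄ = F·P·Fᵀ + Q = [85 21 -48; 21 53 -9; -48 -9 62]
S = H·P̄·Hᵀ + R = [2128]
K = P̄·Hᵀ·S⁻¹ = [393/2128; 187/2128; -143/1064]
x' − x̄ = [5895/532, 2805/532, -2145/266] = K·y
y = (KᵀK)⁻¹·Kᵀ·(x' − x̄) = [60]
z = y + H·x̄ = [60] + [-63] = [-3]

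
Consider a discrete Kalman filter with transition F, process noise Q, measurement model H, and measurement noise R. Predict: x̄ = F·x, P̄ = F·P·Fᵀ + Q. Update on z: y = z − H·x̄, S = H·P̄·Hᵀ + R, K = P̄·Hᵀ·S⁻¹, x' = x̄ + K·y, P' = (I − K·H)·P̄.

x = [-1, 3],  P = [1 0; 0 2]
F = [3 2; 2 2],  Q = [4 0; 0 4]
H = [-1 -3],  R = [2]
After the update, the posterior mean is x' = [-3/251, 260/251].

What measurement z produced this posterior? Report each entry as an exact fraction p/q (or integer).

x̄ = F·x = [3, 4]
P̄ = F·P·Fᵀ + Q = [21 14; 14 16]
S = H·P̄·Hᵀ + R = [251]
K = P̄·Hᵀ·S⁻¹ = [-63/251; -62/251]
x' − x̄ = [-756/251, -744/251] = K·y
y = (KᵀK)⁻¹·Kᵀ·(x' − x̄) = [12]
z = y + H·x̄ = [12] + [-15] = [-3]

z = [-3]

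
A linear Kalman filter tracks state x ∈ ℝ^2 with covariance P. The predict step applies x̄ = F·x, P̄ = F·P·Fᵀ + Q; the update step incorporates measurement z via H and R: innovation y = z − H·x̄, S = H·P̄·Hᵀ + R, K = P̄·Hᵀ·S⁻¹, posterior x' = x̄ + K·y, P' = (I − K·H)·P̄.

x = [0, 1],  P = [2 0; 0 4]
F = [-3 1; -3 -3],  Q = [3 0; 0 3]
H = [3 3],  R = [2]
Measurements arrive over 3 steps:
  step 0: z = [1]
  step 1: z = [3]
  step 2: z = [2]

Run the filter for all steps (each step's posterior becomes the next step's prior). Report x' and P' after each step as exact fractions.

step 0: x' = [1499/848, -1221/848], P' = [12551/848 -12489/848; -12489/848 12615/848]
step 1: x' = [418569/233816, -186603/233816], P' = [595905/116908 -570501/116908; -570501/116908 571053/116908]
step 2: x' = [34905723/12118720, -27113337/12118720], P' = [113036997/24237440 -108069543/24237440; -108069543/24237440 108475197/24237440]

step 0: x̄ = F·x = [1, -3]
step 0: P̄ = F·P·Fᵀ + Q = [25 6; 6 57]
step 0: y = z − H·x̄ = [7]
step 0: S = H·P̄·Hᵀ + R = [848]
step 0: K = P̄·Hᵀ·S⁻¹ = [93/848; 189/848]
step 0: x' = x̄ + K·y = [1499/848, -1221/848]
step 0: P' = (I − K·H)·P̄ = [12551/848 -12489/848; -12489/848 12615/848]
step 1: x̄ = F·x = [-2859/424, -417/424]
step 1: P̄ = F·P·Fᵀ + Q = [50763/212 45/212; 45/212 1059/212]
step 1: y = z − H·x̄ = [2775/106]
step 1: S = H·P̄·Hᵀ + R = [116908/53]
step 1: K = P̄·Hᵀ·S⁻¹ = [19053/58454; 207/29227]
step 1: x' = x̄ + K·y = [418569/233816, -186603/233816]
step 1: P' = (I − K·H)·P̄ = [595905/116908 -570501/116908; -570501/116908 571053/116908]
step 2: x̄ = F·x = [-721155/116908, -347949/116908]
step 2: P̄ = F·P·Fᵀ + Q = [2426982/29227 56745/29227; 56745/29227 146082/29227]
step 2: y = z − H·x̄ = [860282/29227]
step 2: S = H·P̄·Hᵀ + R = [24237440/29227]
step 2: K = P̄·Hᵀ·S⁻¹ = [7451181/24237440; 608481/24237440]
step 2: x' = x̄ + K·y = [34905723/12118720, -27113337/12118720]
step 2: P' = (I − K·H)·P̄ = [113036997/24237440 -108069543/24237440; -108069543/24237440 108475197/24237440]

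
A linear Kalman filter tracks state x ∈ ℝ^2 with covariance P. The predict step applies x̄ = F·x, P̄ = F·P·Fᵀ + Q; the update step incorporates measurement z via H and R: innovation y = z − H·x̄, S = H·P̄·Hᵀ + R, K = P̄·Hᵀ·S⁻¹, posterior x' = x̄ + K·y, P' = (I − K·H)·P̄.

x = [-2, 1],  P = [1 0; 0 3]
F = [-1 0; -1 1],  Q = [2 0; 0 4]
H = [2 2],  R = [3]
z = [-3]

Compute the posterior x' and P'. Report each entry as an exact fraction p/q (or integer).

x̄ = F·x = [2, 3]
P̄ = F·P·Fᵀ + Q = [3 1; 1 8]
y = z − H·x̄ = [-13]
S = H·P̄·Hᵀ + R = [55]
K = P̄·Hᵀ·S⁻¹ = [8/55; 18/55]
x' = x̄ + K·y = [6/55, -69/55]
P' = (I − K·H)·P̄ = [101/55 -89/55; -89/55 116/55]

x' = [6/55, -69/55]
P' = [101/55 -89/55; -89/55 116/55]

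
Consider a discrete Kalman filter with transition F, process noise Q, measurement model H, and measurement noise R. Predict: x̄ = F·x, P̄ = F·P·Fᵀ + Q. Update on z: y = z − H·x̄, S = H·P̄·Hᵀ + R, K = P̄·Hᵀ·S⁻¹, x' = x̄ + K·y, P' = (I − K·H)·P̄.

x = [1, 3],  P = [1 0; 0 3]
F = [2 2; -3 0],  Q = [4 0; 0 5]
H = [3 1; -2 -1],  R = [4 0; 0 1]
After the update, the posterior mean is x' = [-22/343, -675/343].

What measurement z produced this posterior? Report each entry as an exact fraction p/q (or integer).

x̄ = F·x = [8, -3]
P̄ = F·P·Fᵀ + Q = [20 -6; -6 14]
S = H·P̄·Hᵀ + R = [162 -104; -104 71]
K = P̄·Hᵀ·S⁻¹ = [149/343 54/343; -246/343 -370/343]
x' − x̄ = [-2766/343, 354/343] = K·y
y = (KᵀK)⁻¹·Kᵀ·(x' − x̄) = [-24, 15]
z = y + H·x̄ = [-24, 15] + [21, -13] = [-3, 2]

z = [-3, 2]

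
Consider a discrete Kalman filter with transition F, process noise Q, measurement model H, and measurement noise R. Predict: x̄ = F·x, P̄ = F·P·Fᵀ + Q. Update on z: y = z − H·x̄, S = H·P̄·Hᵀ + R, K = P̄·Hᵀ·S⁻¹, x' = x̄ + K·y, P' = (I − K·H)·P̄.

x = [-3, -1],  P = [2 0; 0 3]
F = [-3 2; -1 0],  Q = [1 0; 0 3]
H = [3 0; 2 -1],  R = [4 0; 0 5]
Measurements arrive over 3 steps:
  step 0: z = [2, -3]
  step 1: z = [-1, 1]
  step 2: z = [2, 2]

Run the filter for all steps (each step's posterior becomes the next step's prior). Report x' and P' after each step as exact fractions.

step 0: x̄ = F·x = [7, 3]
step 0: P̄ = F·P·Fᵀ + Q = [31 6; 6 5]
step 0: y = z − H·x̄ = [-19, -14]
step 0: S = H·P̄·Hᵀ + R = [283 168; 168 110]
step 0: K = P̄·Hᵀ·S⁻¹ = [411/1453 112/1453; 402/1453 -1043/2906]
step 0: x' = x̄ + K·y = [794/1453, 4022/1453]
step 0: P' = (I − K·H)·P̄ = [548/1453 536/1453; 536/1453 7359/2906]
step 1: x̄ = F·x = [5662/1453, -794/1453]
step 1: P̄ = F·P·Fᵀ + Q = [14671/1453 572/1453; 572/1453 4907/1453]
step 1: y = z − H·x̄ = [-18439/1453, -10665/1453]
step 1: S = H·P̄·Hᵀ + R = [137851/1453 86310/1453; 86310/1453 68568/1453]
step 1: K = P̄·Hᵀ·S⁻¹ = [30669/114863 1370/16409; 50751/229726 -65563/196908]
step 1: x' = x̄ + K·y = [-11995/114863, -416287/459452]
step 1: P' = (I − K·H)·P̄ = [40892/114863 33834/114863; 33834/114863 3106721/1378356]
step 2: x̄ = F·x = [-344317/229726, 11995/114863]
step 2: P̄ = F·P·Fᵀ + Q = [3337370/344589 55008/114863; 55008/114863 385481/114863]
step 2: y = z − H·x̄ = [1492403/229726, 586038/114863]
step 2: S = H·P̄·Hᵀ + R = [10471562/114863 6509716/114863; 6509716/114863 15568772/344589]
step 2: K = P̄·Hᵀ·S⁻¹ = [10428021/39068449 3254858/39068449; 17300649/78136898 -51698217/156273796]
step 2: x' = x̄ + K·y = [25795163/39068449, -22662433/156273796]
step 2: P' = (I − K·H)·P̄ = [13904028/39068449 11533766/39068449; 11533766/39068449 350761213/156273796]

step 0: x' = [794/1453, 4022/1453], P' = [548/1453 536/1453; 536/1453 7359/2906]
step 1: x' = [-11995/114863, -416287/459452], P' = [40892/114863 33834/114863; 33834/114863 3106721/1378356]
step 2: x' = [25795163/39068449, -22662433/156273796], P' = [13904028/39068449 11533766/39068449; 11533766/39068449 350761213/156273796]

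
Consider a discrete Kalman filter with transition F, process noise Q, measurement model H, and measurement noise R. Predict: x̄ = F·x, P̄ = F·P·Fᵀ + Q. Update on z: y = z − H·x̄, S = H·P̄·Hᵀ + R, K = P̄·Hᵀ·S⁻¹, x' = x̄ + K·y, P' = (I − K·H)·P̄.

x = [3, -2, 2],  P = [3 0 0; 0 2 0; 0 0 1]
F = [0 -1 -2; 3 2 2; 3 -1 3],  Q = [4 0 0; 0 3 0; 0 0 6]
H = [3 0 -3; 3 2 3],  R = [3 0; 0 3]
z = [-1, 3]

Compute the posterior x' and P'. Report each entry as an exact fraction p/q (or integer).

x̄ = F·x = [-2, 9, 17]
P̄ = F·P·Fᵀ + Q = [10 -8 -4; -8 42 29; -4 29 44]
y = z − H·x̄ = [56, -60]
S = H·P̄·Hᵀ + R = [561 -528; -528 837]
K = P̄·Hᵀ·S⁻¹ = [12070/63591 706/5781; -1699/21197 241/1927; -8848/63591 722/5781]
x' = x̄ + K·y = [82778/63591, -63431/21197, 109039/63591]
P' = (I − K·H)·P̄ = [113438/63591 -103520/21197 101368/63591; -103520/21197 311988/21197 -101821/21197; 101368/63591 -101821/21197 110216/63591]

x' = [82778/63591, -63431/21197, 109039/63591]
P' = [113438/63591 -103520/21197 101368/63591; -103520/21197 311988/21197 -101821/21197; 101368/63591 -101821/21197 110216/63591]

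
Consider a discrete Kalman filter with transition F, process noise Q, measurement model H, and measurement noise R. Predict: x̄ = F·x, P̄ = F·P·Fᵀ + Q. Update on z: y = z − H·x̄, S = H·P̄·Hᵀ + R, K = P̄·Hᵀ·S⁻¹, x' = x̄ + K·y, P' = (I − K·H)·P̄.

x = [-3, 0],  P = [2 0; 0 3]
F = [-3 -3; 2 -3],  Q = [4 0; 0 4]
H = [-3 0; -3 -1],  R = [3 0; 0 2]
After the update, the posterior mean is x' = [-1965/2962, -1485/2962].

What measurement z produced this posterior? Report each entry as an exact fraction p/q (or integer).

x̄ = F·x = [9, -6]
P̄ = F·P·Fᵀ + Q = [49 15; 15 39]
S = H·P̄·Hᵀ + R = [444 486; 486 572]
K = P̄·Hᵀ·S⁻¹ = [-446/1481 -81/2962; 1257/1481 -2571/2962]
x' − x̄ = [-28623/2962, 16287/2962] = K·y
y = (KᵀK)⁻¹·Kᵀ·(x' − x̄) = [30, 23]
z = y + H·x̄ = [30, 23] + [-27, -21] = [3, 2]

z = [3, 2]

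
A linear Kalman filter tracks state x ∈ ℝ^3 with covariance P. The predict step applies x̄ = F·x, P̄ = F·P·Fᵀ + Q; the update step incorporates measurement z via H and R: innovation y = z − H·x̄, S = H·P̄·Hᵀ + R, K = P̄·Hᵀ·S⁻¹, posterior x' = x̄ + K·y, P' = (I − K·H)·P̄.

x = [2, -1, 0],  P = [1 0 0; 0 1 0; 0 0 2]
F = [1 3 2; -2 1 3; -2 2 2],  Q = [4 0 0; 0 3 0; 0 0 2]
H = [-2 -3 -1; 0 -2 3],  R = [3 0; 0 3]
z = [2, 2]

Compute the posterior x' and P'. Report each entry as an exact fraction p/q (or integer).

x' = [87416/32779, -70537/32779, -30798/32779]
P' = [260913/32779 -139203/32779 -90432/32779; -139203/32779 82254/32779 50778/32779; -90432/32779 50778/32779 41418/32779]

x̄ = F·x = [-1, -5, -6]
P̄ = F·P·Fᵀ + Q = [22 13 12; 13 26 18; 12 18 18]
y = z − H·x̄ = [-21, 10]
S = H·P̄·Hᵀ + R = [655 -44; -44 53]
K = P̄·Hᵀ·S⁻¹ = [-4595/32779 2370/32779; -6378/32779 -4058/32779; -4296/32779 7566/32779]
x' = x̄ + K·y = [87416/32779, -70537/32779, -30798/32779]
P' = (I − K·H)·P̄ = [260913/32779 -139203/32779 -90432/32779; -139203/32779 82254/32779 50778/32779; -90432/32779 50778/32779 41418/32779]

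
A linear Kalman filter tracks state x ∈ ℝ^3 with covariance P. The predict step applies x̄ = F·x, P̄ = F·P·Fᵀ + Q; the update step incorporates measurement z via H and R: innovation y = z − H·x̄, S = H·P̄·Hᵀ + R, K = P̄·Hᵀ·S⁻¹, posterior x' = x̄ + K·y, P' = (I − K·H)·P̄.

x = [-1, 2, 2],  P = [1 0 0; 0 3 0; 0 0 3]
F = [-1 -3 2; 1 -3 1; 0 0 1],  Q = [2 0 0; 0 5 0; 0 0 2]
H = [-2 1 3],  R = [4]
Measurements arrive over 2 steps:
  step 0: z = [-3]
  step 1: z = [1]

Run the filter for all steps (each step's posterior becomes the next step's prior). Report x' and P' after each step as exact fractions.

step 0: x̄ = F·x = [-1, -5, 2]
step 0: P̄ = F·P·Fᵀ + Q = [42 32 6; 32 36 3; 6 3 5]
step 0: y = z − H·x̄ = [-6]
step 0: S = H·P̄·Hᵀ + R = [71]
step 0: K = P̄·Hᵀ·S⁻¹ = [-34/71; -19/71; 6/71]
step 0: x' = x̄ + K·y = [133/71, -241/71, 106/71]
step 0: P' = (I − K·H)·P̄ = [1826/71 1626/71 630/71; 1626/71 2195/71 327/71; 630/71 327/71 319/71]
step 1: x̄ = F·x = [802/71, 962/71, 106/71]
step 1: P̄ = F·P·Fᵀ + Q = [26311/71 16254/71 -973/71; 16254/71 11797/71 -32/71; -973/71 -32/71 461/71]
step 1: y = z − H·x̄ = [395/71]
step 1: S = H·P̄·Hᵀ + R = [67942/71]
step 1: K = P̄·Hᵀ·S⁻¹ = [-39287/67942; -20807/67942; 471/9706]
step 1: x' = x̄ + K·y = [548889/67942, 804809/67942, 17111/9706]
step 1: P' = (I − K·H)·P̄ = [3438783/67942 4040629/67942 127609/9706; 4040629/67942 5191275/67942 133655/9706; 127609/9706 133655/9706 41149/9706]

step 0: x' = [133/71, -241/71, 106/71], P' = [1826/71 1626/71 630/71; 1626/71 2195/71 327/71; 630/71 327/71 319/71]
step 1: x' = [548889/67942, 804809/67942, 17111/9706], P' = [3438783/67942 4040629/67942 127609/9706; 4040629/67942 5191275/67942 133655/9706; 127609/9706 133655/9706 41149/9706]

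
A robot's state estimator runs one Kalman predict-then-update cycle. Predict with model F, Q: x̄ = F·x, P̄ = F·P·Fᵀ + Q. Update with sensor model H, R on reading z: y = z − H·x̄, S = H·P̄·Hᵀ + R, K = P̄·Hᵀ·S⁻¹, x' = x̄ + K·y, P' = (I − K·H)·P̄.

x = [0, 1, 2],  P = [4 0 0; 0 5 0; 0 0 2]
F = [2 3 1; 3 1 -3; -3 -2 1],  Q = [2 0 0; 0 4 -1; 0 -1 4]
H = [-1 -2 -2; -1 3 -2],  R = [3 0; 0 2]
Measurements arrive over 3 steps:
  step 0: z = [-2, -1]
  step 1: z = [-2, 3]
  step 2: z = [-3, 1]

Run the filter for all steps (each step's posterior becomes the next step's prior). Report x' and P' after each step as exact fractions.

step 0: x̄ = F·x = [5, -5, 0]
step 0: P̄ = F·P·Fᵀ + Q = [65 33 -52; 33 63 -53; -52 -53 62]
step 0: y = z − H·x̄ = [-7, 19]
step 0: S = H·P̄·Hᵀ + R = [68 -200; -200 1112]
step 0: K = P̄·Hᵀ·S⁻¹ = [-101/1484 83/742; -817/4452 451/2226; -1049/4452 -2227/8904]
step 0: x' = x̄ + K·y = [11281/1484, 199/1484, -9209/2968]
step 0: P' = (I − K·H)·P̄ = [70825/1484 127/1484 -8847/371; 127/1484 851/4452 46/1113; -8847/371 46/1113 108943/8904]
step 1: x̄ = F·x = [37109/2968, 13673/424, -77691/2968]
step 1: P̄ = F·P·Fᵀ + Q = [1003909/8904 410057/1272 -749393/2968; 410057/1272 1238089/1272 -319805/424; -749393/2968 -319805/424 1752519/2968]
step 1: y = z − H·x̄ = [67213/2968, -198251/1484]
step 1: S = H·P̄·Hᵀ + R = [5488981/8904 -14198453/4452; -14198453/4452 77213651/4452]
step 1: K = P̄·Hᵀ·S⁻¹ = [-1572494297/18537401701 1163759082/18537401701; -3382289865/18537401701 3766850545/18537401701; -596228575/2648200243 -596906950/2648200243]
step 1: x' = x̄ + K·y = [40693927563/18537401701, 17970225982/18537401701, -3079796766/2648200243]
step 1: P' = (I − K·H)·P̄ = [111031049671/18537401701 1409000211/18537401701 -7795111943/2648200243; 1409000211/18537401701 3536114137/18537401701 118974365/2648200243; -7795111943/2648200243 118974365/2648200243 4672924469/2648200243]
step 2: x̄ = F·x = [113739955710/18537401701, 204727740757/18537401701, -179580812015/18537401701]
step 2: P̄ = F·P·Fᵀ + Q = [349376292060/18537401701 751197015272/18537401701 -617610910152/18537401701; 751197015272/18537401701 2357000592281/18537401701 -1784661152089/18537401701; -617610910152/18537401701 -1784661152089/18537401701 1461255403592/18537401701]
step 2: y = z − H·x̄ = [108421608091/18537401701, -841067488890/18537401701]
step 2: S = H·P̄·Hᵀ + R = [1935067684423/18537401701 -7599923998960/18537401701; -7599923998960/18537401701 41882786133187/18537401701]
step 2: K = P̄·Hᵀ·S⁻¹ = [-105909648602500/1256226820002801 74945805513380/1256226820002801; -229155661920232/1256226820002801 255031291326167/1256226820002801; -94392914860046/418742273334267 -93701436028139/418742273334267]
step 2: x' = x̄ + K·y = [3687993016051010/1256226820002801, 962407022983115/1256226820002801, -357281872246781/418742273334267]
step 2: P' = (I − K·H)·P̄ = [7461122786445260/1256226820002801 93524111366852/1256226820002801 -1221740343895244/418742273334267; 93524111366852/1256226820002801 239505913682606/1256226820002801 19155174504772/418742273334267; -1221740343895244/418742273334267 19155174504772/418742273334267 244434789910973/139580757778089]

step 0: x' = [11281/1484, 199/1484, -9209/2968], P' = [70825/1484 127/1484 -8847/371; 127/1484 851/4452 46/1113; -8847/371 46/1113 108943/8904]
step 1: x' = [40693927563/18537401701, 17970225982/18537401701, -3079796766/2648200243], P' = [111031049671/18537401701 1409000211/18537401701 -7795111943/2648200243; 1409000211/18537401701 3536114137/18537401701 118974365/2648200243; -7795111943/2648200243 118974365/2648200243 4672924469/2648200243]
step 2: x' = [3687993016051010/1256226820002801, 962407022983115/1256226820002801, -357281872246781/418742273334267], P' = [7461122786445260/1256226820002801 93524111366852/1256226820002801 -1221740343895244/418742273334267; 93524111366852/1256226820002801 239505913682606/1256226820002801 19155174504772/418742273334267; -1221740343895244/418742273334267 19155174504772/418742273334267 244434789910973/139580757778089]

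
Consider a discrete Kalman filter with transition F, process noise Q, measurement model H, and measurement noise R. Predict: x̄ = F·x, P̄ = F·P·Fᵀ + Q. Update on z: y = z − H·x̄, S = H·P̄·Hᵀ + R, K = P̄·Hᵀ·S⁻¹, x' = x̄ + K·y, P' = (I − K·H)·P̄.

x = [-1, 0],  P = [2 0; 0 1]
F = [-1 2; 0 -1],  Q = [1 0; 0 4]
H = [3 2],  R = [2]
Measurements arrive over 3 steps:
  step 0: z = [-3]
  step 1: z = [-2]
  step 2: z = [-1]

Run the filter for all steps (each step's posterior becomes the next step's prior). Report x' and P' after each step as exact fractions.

step 0: x̄ = F·x = [1, 0]
step 0: P̄ = F·P·Fᵀ + Q = [7 -2; -2 5]
step 0: y = z − H·x̄ = [-6]
step 0: S = H·P̄·Hᵀ + R = [61]
step 0: K = P̄·Hᵀ·S⁻¹ = [17/61; 4/61]
step 0: x' = x̄ + K·y = [-41/61, -24/61]
step 0: P' = (I − K·H)·P̄ = [138/61 -190/61; -190/61 289/61]
step 1: x̄ = F·x = [-7/61, 24/61]
step 1: P̄ = F·P·Fᵀ + Q = [2115/61 -768/61; -768/61 533/61]
step 1: y = z − H·x̄ = [-149/61]
step 1: S = H·P̄·Hᵀ + R = [12073/61]
step 1: K = P̄·Hᵀ·S⁻¹ = [4809/12073; -1238/12073]
step 1: x' = x̄ + K·y = [-13132/12073, 7774/12073]
step 1: P' = (I − K·H)·P̄ = [39474/12073 -54402/12073; -54402/12073 80365/12073]
step 2: x̄ = F·x = [28680/12073, -7774/12073]
step 2: P̄ = F·P·Fᵀ + Q = [590615/12073 -215132/12073; -215132/12073 128657/12073]
step 2: y = z − H·x̄ = [-82565/12073]
step 2: S = H·P̄·Hᵀ + R = [3272725/12073]
step 2: K = P̄·Hᵀ·S⁻¹ = [1341581/3272725; -388082/3272725]
step 2: x' = x̄ + K·y = [-280061/654545, 109332/654545]
step 2: P' = (I − K·H)·P̄ = [11023018/3272725 -15192946/3272725; -15192946/3272725 22401337/3272725]

step 0: x' = [-41/61, -24/61], P' = [138/61 -190/61; -190/61 289/61]
step 1: x' = [-13132/12073, 7774/12073], P' = [39474/12073 -54402/12073; -54402/12073 80365/12073]
step 2: x' = [-280061/654545, 109332/654545], P' = [11023018/3272725 -15192946/3272725; -15192946/3272725 22401337/3272725]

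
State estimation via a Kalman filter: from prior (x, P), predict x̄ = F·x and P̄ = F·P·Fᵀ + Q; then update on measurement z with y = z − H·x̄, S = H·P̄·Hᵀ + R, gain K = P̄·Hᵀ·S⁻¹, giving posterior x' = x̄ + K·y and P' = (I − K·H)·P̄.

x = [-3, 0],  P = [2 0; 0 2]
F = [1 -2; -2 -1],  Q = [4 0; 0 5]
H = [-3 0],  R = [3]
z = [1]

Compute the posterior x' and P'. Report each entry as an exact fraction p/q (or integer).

x̄ = F·x = [-3, 6]
P̄ = F·P·Fᵀ + Q = [14 0; 0 15]
y = z − H·x̄ = [-8]
S = H·P̄·Hᵀ + R = [129]
K = P̄·Hᵀ·S⁻¹ = [-14/43; 0]
x' = x̄ + K·y = [-17/43, 6]
P' = (I − K·H)·P̄ = [14/43 0; 0 15]

x' = [-17/43, 6]
P' = [14/43 0; 0 15]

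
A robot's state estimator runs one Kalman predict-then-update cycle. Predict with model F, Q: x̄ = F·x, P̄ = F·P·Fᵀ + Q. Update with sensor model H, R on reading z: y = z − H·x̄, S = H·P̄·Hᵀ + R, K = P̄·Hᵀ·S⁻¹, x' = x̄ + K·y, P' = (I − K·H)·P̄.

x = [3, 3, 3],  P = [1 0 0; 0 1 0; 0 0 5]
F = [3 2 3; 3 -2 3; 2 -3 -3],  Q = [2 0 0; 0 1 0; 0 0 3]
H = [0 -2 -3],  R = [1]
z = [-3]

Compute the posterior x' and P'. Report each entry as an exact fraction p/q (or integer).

x̄ = F·x = [24, 12, -12]
P̄ = F·P·Fᵀ + Q = [60 50 -45; 50 59 -33; -45 -33 61]
y = z − H·x̄ = [-15]
S = H·P̄·Hᵀ + R = [390]
K = P̄·Hᵀ·S⁻¹ = [7/78; -19/390; -3/10]
x' = x̄ + K·y = [589/26, 331/26, -15/2]
P' = (I − K·H)·P̄ = [4435/78 4033/78 -69/2; 4033/78 22649/390 -387/10; -69/2 -387/10 259/10]

x' = [589/26, 331/26, -15/2]
P' = [4435/78 4033/78 -69/2; 4033/78 22649/390 -387/10; -69/2 -387/10 259/10]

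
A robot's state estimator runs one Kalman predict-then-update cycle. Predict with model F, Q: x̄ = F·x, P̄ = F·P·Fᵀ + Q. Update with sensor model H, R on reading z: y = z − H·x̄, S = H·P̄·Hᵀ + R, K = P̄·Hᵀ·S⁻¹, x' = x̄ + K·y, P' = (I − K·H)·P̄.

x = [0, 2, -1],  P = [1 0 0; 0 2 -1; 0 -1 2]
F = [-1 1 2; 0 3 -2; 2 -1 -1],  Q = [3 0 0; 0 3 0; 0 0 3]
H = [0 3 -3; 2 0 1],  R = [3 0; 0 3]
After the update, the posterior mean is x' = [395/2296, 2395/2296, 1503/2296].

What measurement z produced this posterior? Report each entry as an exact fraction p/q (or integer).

z = [1, 1]

x̄ = F·x = [0, 8, -1]
P̄ = F·P·Fᵀ + Q = [10 -6 -5; -6 41 -1; -5 -1 9]
S = H·P̄·Hᵀ + R = [471 -36; -36 32]
K = P̄·Hᵀ·S⁻¹ = [37/1148 2319/4592; 297/1148 -529/4592; -83/1148 -517/4592]
x' − x̄ = [395/2296, -15973/2296, 3799/2296] = K·y
y = (KᵀK)⁻¹·Kᵀ·(x' − x̄) = [-26, 2]
z = y + H·x̄ = [-26, 2] + [27, -1] = [1, 1]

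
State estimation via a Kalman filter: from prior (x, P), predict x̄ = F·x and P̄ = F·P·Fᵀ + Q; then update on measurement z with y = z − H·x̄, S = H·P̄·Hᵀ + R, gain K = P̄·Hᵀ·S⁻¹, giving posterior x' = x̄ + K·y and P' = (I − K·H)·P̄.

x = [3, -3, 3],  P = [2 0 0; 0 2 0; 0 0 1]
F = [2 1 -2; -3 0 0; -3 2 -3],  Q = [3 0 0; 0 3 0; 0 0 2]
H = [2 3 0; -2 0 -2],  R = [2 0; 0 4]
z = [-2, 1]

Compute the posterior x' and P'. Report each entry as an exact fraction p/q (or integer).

x̄ = F·x = [-3, -9, -24]
P̄ = F·P·Fᵀ + Q = [17 -12 -2; -12 21 18; -2 18 37]
y = z − H·x̄ = [31, -53]
S = H·P̄·Hᵀ + R = [115 -96; -96 204]
K = P̄·Hᵀ·S⁻¹ = [-274/1187 -607/2374; 567/1187 197/1187; 290/1187 -1625/7122]
x' = x̄ + K·y = [8061/2374, -3547/1187, -30863/7122]
P' = (I − K·H)·P̄ = [10526/1187 -7200/1187 -9919/1187; -7200/1187 5178/1187 6806/1187; -9919/1187 6806/1187 31382/3561]

x' = [8061/2374, -3547/1187, -30863/7122]
P' = [10526/1187 -7200/1187 -9919/1187; -7200/1187 5178/1187 6806/1187; -9919/1187 6806/1187 31382/3561]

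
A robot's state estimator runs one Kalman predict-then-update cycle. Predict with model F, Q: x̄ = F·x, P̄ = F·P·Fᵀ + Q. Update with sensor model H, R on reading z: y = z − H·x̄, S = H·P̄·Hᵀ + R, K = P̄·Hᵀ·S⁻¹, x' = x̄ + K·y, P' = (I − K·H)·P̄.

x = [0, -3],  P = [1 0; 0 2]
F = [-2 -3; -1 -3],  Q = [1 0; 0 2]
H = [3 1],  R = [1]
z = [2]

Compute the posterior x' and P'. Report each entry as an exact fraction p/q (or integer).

x' = [115/349, 387/349]
P' = [106/349 -229/349; -229/349 768/349]

x̄ = F·x = [9, 9]
P̄ = F·P·Fᵀ + Q = [23 20; 20 21]
y = z − H·x̄ = [-34]
S = H·P̄·Hᵀ + R = [349]
K = P̄·Hᵀ·S⁻¹ = [89/349; 81/349]
x' = x̄ + K·y = [115/349, 387/349]
P' = (I − K·H)·P̄ = [106/349 -229/349; -229/349 768/349]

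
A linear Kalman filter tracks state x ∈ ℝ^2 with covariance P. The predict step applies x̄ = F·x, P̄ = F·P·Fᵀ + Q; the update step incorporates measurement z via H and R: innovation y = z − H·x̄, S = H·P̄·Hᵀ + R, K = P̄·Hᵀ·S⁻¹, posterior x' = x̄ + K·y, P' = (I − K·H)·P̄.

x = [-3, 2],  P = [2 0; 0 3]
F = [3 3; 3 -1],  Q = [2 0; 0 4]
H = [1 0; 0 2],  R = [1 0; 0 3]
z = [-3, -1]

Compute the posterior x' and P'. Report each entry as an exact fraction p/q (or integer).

x' = [-321/110, -91/110]
P' = [4517/4620 9/1540; 9/1540 1119/1540]

x̄ = F·x = [-3, -11]
P̄ = F·P·Fᵀ + Q = [47 9; 9 25]
y = z − H·x̄ = [0, 21]
S = H·P̄·Hᵀ + R = [48 18; 18 103]
K = P̄·Hᵀ·S⁻¹ = [4517/4620 3/770; 9/1540 373/770]
x' = x̄ + K·y = [-321/110, -91/110]
P' = (I − K·H)·P̄ = [4517/4620 9/1540; 9/1540 1119/1540]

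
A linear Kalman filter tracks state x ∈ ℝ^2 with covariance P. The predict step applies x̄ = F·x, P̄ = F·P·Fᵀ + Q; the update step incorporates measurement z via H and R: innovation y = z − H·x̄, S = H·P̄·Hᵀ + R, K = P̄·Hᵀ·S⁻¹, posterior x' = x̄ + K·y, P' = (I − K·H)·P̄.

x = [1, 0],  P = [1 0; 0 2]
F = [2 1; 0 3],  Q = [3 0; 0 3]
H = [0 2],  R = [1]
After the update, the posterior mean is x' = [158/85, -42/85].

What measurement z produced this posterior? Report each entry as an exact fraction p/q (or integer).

z = [-1]

x̄ = F·x = [2, 0]
P̄ = F·P·Fᵀ + Q = [9 6; 6 21]
S = H·P̄·Hᵀ + R = [85]
K = P̄·Hᵀ·S⁻¹ = [12/85; 42/85]
x' − x̄ = [-12/85, -42/85] = K·y
y = (KᵀK)⁻¹·Kᵀ·(x' − x̄) = [-1]
z = y + H·x̄ = [-1] + [0] = [-1]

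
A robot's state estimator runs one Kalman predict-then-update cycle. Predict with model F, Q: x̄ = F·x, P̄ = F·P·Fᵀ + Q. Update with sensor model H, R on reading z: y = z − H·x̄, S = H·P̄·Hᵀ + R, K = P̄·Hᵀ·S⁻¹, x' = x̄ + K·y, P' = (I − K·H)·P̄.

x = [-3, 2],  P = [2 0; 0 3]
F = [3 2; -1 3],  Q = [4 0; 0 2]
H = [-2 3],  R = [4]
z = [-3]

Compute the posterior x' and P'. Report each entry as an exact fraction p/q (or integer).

x' = [-19/55, -57/55]
P' = [8326/275 5508/275; 5508/275 3764/275]

x̄ = F·x = [-5, 9]
P̄ = F·P·Fᵀ + Q = [34 12; 12 31]
y = z − H·x̄ = [-40]
S = H·P̄·Hᵀ + R = [275]
K = P̄·Hᵀ·S⁻¹ = [-32/275; 69/275]
x' = x̄ + K·y = [-19/55, -57/55]
P' = (I − K·H)·P̄ = [8326/275 5508/275; 5508/275 3764/275]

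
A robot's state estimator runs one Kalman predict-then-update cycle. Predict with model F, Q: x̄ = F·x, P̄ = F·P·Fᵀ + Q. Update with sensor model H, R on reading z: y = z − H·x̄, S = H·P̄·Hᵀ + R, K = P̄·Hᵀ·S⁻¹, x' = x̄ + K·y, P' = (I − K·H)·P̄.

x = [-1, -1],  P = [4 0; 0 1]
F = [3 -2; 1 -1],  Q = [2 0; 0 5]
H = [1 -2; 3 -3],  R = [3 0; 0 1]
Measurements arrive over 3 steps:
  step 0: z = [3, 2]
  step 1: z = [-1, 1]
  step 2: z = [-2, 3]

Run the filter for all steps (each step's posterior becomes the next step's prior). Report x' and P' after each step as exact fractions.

step 0: x̄ = F·x = [-1, 0]
step 0: P̄ = F·P·Fᵀ + Q = [42 14; 14 10]
step 0: y = z − H·x̄ = [4, 5]
step 0: S = H·P̄·Hᵀ + R = [29 60; 60 217]
step 0: K = P̄·Hᵀ·S⁻¹ = [-2002/2693 1596/2693; -2022/2693 708/2693]
step 0: x' = x̄ + K·y = [-2721/2693, -4548/2693]
step 0: P' = (I − K·H)·P̄ = [7070/2693 6538/2693; 6538/2693 6302/2693]
step 1: x̄ = F·x = [933/2693, 1827/2693]
step 1: P̄ = F·P·Fᵀ + Q = [15768/2693 1124/2693; 1124/2693 13761/2693]
step 1: y = z − H·x̄ = [28/2693, 5375/2693]
step 1: S = H·P̄·Hᵀ + R = [74395/2693 119754/2693; 119754/2693 248222/2693]
step 1: K = P̄·Hᵀ·S⁻¹ = [-353708/765959 306210/765959; -373667/765959 126579/1531918]
step 1: x' = x̄ + K·y = [872861/765959, 1284163/1531918]
step 1: P' = (I − K·H)·P̄ = [1265264/765959 1163194/765959; 1163194/765959 2284195/1531918]
step 2: x̄ = F·x = [1334420/765959, 461559/1531918]
step 2: P̄ = F·P·Fᵀ + Q = [3529356/765959 264017/765959; 264017/765959 7821537/1531918]
step 2: y = z − H·x̄ = [-2404779/765959, -2026089/1531918]
step 2: S = H·P̄·Hᵀ + R = [20414239/765959 31676526/765959; 31676526/765959 125949547/1531918]
step 2: K = P̄·Hᵀ·S⁻¹ = [-316717250/736801259 273922698/736801259; -337834934/736801259 41931771/736801259]
step 2: x' = x̄ + K·y = [1915691891/736801259, 1227191313/736801259]
step 2: P' = (I − K·H)·P̄ = [1132766882/736801259 1041459316/736801259; 1041459316/736801259 1027482059/736801259]

step 0: x' = [-2721/2693, -4548/2693], P' = [7070/2693 6538/2693; 6538/2693 6302/2693]
step 1: x' = [872861/765959, 1284163/1531918], P' = [1265264/765959 1163194/765959; 1163194/765959 2284195/1531918]
step 2: x' = [1915691891/736801259, 1227191313/736801259], P' = [1132766882/736801259 1041459316/736801259; 1041459316/736801259 1027482059/736801259]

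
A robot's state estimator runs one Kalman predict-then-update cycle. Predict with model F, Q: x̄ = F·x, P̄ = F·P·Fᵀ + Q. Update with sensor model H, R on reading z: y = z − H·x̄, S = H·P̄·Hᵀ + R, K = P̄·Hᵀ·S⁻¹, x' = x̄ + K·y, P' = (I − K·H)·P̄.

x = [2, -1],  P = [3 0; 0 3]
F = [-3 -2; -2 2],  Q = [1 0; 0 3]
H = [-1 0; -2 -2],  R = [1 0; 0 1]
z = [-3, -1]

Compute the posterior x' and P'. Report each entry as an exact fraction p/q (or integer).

x' = [13312/4533, -3718/1511]
P' = [4216/4533 -1390/1511; -1390/1511 1749/1511]

x̄ = F·x = [-4, -6]
P̄ = F·P·Fᵀ + Q = [40 6; 6 27]
y = z − H·x̄ = [-7, -21]
S = H·P̄·Hᵀ + R = [41 92; 92 317]
K = P̄·Hᵀ·S⁻¹ = [-4216/4533 -92/4533; 1390/1511 -718/1511]
x' = x̄ + K·y = [13312/4533, -3718/1511]
P' = (I − K·H)·P̄ = [4216/4533 -1390/1511; -1390/1511 1749/1511]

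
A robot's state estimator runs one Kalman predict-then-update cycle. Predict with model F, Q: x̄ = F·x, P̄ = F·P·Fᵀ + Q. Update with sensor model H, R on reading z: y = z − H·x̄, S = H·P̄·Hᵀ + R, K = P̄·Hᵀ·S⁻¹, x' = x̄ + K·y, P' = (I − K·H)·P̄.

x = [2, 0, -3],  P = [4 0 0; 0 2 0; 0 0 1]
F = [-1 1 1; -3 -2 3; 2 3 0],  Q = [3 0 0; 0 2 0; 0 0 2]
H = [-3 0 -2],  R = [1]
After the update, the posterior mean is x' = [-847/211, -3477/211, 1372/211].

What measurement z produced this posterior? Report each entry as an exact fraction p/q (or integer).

z = [-1]

x̄ = F·x = [-5, -15, 4]
P̄ = F·P·Fᵀ + Q = [10 11 -2; 11 55 -36; -2 -36 36]
S = H·P̄·Hᵀ + R = [211]
K = P̄·Hᵀ·S⁻¹ = [-26/211; 39/211; -66/211]
x' − x̄ = [208/211, -312/211, 528/211] = K·y
y = (KᵀK)⁻¹·Kᵀ·(x' − x̄) = [-8]
z = y + H·x̄ = [-8] + [7] = [-1]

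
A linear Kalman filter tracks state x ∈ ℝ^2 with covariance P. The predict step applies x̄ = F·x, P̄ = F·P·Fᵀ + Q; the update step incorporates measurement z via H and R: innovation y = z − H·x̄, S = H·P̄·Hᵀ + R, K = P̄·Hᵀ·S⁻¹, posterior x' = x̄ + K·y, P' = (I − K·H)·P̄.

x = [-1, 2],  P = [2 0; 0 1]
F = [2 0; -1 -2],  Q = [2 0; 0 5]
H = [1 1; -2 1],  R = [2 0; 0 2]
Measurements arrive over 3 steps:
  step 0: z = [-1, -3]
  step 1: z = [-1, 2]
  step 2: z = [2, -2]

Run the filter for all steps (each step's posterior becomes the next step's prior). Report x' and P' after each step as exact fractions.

step 0: x̄ = F·x = [-2, -3]
step 0: P̄ = F·P·Fᵀ + Q = [10 -4; -4 11]
step 0: y = z − H·x̄ = [4, -4]
step 0: S = H·P̄·Hᵀ + R = [15 -5; -5 69]
step 0: K = P̄·Hᵀ·S⁻¹ = [147/505 -33/101; 289/505 32/101]
step 0: x' = x̄ + K·y = [238/505, -999/505]
step 0: P' = (I − K·H)·P̄ = [208/505 86/505; 86/505 492/505]
step 1: x̄ = F·x = [476/505, 352/101]
step 1: P̄ = F·P·Fᵀ + Q = [1842/505 -152/101; -152/101 1009/101]
step 1: y = z − H·x̄ = [-2741/505, 2/5]
step 1: S = H·P̄·Hᵀ + R = [6377/505 21/5; 21/5 163/5]
step 1: K = P̄·Hᵀ·S⁻¹ = [26969/99491 -4333/14213; 919/1631 76/233]
step 1: x' = x̄ + K·y = [-64735/99491, 909/1631]
step 1: P' = (I − K·H)·P̄ = [38200/99491 258/1631; 258/1631 1580/1631]
step 2: x̄ = F·x = [-129470/99491, -46163/99491]
step 2: P̄ = F·P·Fᵀ + Q = [351782/99491 -139352/99491; -139352/99491 984127/99491]
step 2: y = z − H·x̄ = [374615/99491, -411759/99491]
step 2: S = H·P̄·Hᵀ + R = [1256187/99491 419915/99491; 419915/99491 3147645/99491]
step 2: K = P̄·Hᵀ·S⁻¹ = [1027839/3797029 -5769681/18985145; 2139661/3797029 6189596/18985145]
step 2: x' = x̄ + K·y = [18523594/18985145, 5856936/18985145]
step 2: P' = (I − K·H)·P̄ = [7272584/18985145 3005806/18985145; 3005806/18985145 18390804/18985145]

step 0: x' = [238/505, -999/505], P' = [208/505 86/505; 86/505 492/505]
step 1: x' = [-64735/99491, 909/1631], P' = [38200/99491 258/1631; 258/1631 1580/1631]
step 2: x' = [18523594/18985145, 5856936/18985145], P' = [7272584/18985145 3005806/18985145; 3005806/18985145 18390804/18985145]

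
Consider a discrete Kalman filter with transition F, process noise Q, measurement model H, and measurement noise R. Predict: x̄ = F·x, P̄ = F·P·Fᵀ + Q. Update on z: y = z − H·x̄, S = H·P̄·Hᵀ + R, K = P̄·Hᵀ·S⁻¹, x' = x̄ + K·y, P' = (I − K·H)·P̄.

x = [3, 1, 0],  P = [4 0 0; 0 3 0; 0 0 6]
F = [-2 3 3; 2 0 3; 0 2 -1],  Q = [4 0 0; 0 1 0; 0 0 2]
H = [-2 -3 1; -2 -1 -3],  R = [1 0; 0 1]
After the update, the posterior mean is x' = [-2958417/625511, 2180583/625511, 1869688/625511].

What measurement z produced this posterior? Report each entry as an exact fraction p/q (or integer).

x̄ = F·x = [-3, 6, 2]
P̄ = F·P·Fᵀ + Q = [101 38 0; 38 71 -18; 0 -18 20]
S = H·P̄·Hᵀ + R = [1628 717; 717 700]
K = P̄·Hᵀ·S⁻¹ = [-49120/625511 -164148/625511; -148219/625511 68715/625511; 81914/625511 -121434/625511]
x' − x̄ = [-1081884/625511, -1572483/625511, 618666/625511] = K·y
y = (KᵀK)⁻¹·Kᵀ·(x' − x̄) = [12, 3]
z = y + H·x̄ = [12, 3] + [-10, -6] = [2, -3]

z = [2, -3]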